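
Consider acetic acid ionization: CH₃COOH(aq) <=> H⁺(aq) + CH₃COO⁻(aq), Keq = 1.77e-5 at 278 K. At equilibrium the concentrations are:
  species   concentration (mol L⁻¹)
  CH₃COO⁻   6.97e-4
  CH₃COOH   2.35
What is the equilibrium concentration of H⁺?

At equilibrium, Keq = [H⁺]·[CH₃COO⁻] / [CH₃COOH] = 1.77e-5.
([H⁺])·(6.97e-4) / (2.35) = 1.77e-5
[H⁺] = 0.0597 mol L⁻¹

[H⁺] = 0.0597 mol L⁻¹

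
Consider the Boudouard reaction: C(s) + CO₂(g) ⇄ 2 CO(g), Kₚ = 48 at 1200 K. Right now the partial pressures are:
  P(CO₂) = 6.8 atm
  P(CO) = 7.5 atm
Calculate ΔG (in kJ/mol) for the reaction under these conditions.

(C is a pure solid — omitted from Qₚ.)
Qₚ = P(CO)² / P(CO₂) = (7.5)² / (6.8) = 8.27
ΔG = RT ln(Qₚ/Kₚ) = (8.314 J mol⁻¹ K⁻¹)(1200 K) × ln(8.27/48)
   = (9.977 kJ/mol)(-1.759) = -17.5 kJ/mol
ΔG < 0, so the forward reaction is spontaneous (proceeds forward).

ΔG = -17.5 kJ/mol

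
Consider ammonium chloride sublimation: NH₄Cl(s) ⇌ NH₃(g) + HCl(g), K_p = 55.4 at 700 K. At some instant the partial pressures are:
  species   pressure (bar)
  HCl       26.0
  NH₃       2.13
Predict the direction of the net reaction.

neither direction; the system is at equilibrium

(NH₄Cl is a pure solid — omitted from Q_p.)
Q_p = P(NH₃)·P(HCl) = (2.13)·(26.0) = 55.4
Q_p = 55.4 = K_p, so the system is already at equilibrium.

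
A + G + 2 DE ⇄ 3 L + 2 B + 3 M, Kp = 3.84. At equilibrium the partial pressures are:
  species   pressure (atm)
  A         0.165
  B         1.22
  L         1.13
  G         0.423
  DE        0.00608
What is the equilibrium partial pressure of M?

P(M) = 0.0166 atm

At equilibrium, Kp = P(L)³·P(B)²·P(M)³ / (P(A)·P(G)·P(DE)²) = 3.84.
(1.13)³·(1.22)²·(P(M))³ / ((0.165)·(0.423)·(0.00608)²) = 3.84
P(M)³ = 4.61e-6 ⇒ P(M) = 0.0166 atm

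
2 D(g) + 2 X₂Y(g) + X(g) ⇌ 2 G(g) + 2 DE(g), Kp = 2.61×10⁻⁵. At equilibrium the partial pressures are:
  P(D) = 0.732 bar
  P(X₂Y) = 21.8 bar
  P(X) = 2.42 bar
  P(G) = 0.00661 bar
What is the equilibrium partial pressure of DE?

At equilibrium, Kp = P(G)²·P(DE)² / (P(D)²·P(X₂Y)²·P(X)) = 2.61×10⁻⁵.
(0.00661)²·(P(DE))² / ((0.732)²·(21.8)²·(2.42)) = 2.61×10⁻⁵
P(DE)² = 368 ⇒ P(DE) = 19.2 bar

P(DE) = 19.2 bar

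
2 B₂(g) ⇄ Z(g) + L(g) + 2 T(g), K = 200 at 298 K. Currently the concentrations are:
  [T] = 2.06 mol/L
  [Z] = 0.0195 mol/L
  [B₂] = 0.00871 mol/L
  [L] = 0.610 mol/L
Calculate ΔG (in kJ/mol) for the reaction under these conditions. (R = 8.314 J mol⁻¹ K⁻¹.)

Q = [Z]·[L]·[T]² / [B₂]² = (0.0195)·(0.610)·(2.06)² / (0.00871)² = 665
ΔG = RT ln(Q/K) = (8.314 J mol⁻¹ K⁻¹)(298 K) × ln(665/200)
   = (2.478 kJ/mol)(1.201) = 2.98 kJ/mol
ΔG > 0, so the forward reaction is non-spontaneous (proceeds in reverse).

ΔG = 2.98 kJ/mol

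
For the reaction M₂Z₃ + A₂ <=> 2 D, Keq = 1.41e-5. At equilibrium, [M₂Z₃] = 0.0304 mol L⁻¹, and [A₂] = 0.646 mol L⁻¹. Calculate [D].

[D] = 5.26e-4 mol L⁻¹

At equilibrium, Keq = [D]² / ([M₂Z₃]·[A₂]) = 1.41e-5.
([D])² / ((0.0304)·(0.646)) = 1.41e-5
[D]² = 2.77e-7 ⇒ [D] = 5.26e-4 mol L⁻¹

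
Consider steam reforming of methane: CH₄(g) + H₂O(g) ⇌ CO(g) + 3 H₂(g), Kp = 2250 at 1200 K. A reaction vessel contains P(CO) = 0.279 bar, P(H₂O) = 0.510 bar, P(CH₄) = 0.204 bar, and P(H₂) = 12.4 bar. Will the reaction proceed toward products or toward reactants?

Qp = P(CO)·P(H₂)³ / (P(CH₄)·P(H₂O)) = (0.279)·(12.4)³ / ((0.204)·(0.510)) = 5110
Qp = 5110 > Kp = 2250, so the reverse reaction proceeds.

reverse (toward reactants)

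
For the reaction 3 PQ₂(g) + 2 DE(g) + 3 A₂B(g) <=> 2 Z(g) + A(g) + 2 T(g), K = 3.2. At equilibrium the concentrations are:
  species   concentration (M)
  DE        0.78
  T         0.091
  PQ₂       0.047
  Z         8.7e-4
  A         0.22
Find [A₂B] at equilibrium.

At equilibrium, K = [Z]²·[A]·[T]² / ([PQ₂]³·[DE]²·[A₂B]³) = 3.2.
(8.7e-4)²·(0.22)·(0.091)² / ((0.047)³·(0.78)²·([A₂B])³) = 3.2
[A₂B]³ = 6.82e-6 ⇒ [A₂B] = 0.019 M

[A₂B] = 0.019 M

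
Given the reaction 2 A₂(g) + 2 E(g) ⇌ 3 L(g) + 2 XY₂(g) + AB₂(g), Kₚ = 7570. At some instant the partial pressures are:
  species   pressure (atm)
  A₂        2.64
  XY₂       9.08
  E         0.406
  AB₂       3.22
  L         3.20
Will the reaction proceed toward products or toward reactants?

neither direction; the system is at equilibrium

Qₚ = P(L)³·P(XY₂)²·P(AB₂) / (P(A₂)²·P(E)²) = (3.20)³·(9.08)²·(3.22) / ((2.64)²·(0.406)²) = 7570
Qₚ = 7570 = Kₚ, so the system is already at equilibrium.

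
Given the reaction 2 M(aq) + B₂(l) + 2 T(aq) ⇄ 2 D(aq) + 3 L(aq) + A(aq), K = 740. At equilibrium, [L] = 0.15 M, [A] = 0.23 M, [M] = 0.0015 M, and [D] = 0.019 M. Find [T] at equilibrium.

[T] = 0.013 M

(B₂ is a pure liquid — omitted from K.)
At equilibrium, K = [D]²·[L]³·[A] / ([M]²·[T]²) = 740.
(0.019)²·(0.15)³·(0.23) / ((0.0015)²·([T])²) = 740
[T]² = 1.68e-4 ⇒ [T] = 0.013 M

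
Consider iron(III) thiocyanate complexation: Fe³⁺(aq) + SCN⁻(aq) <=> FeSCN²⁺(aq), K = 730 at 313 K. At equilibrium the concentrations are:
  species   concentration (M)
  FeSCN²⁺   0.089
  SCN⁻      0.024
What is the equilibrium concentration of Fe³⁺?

At equilibrium, K = [FeSCN²⁺] / ([Fe³⁺]·[SCN⁻]) = 730.
(0.089) / (([Fe³⁺])·(0.024)) = 730
[Fe³⁺] = 0.00508 = 0.0051 M

[Fe³⁺] = 0.0051 M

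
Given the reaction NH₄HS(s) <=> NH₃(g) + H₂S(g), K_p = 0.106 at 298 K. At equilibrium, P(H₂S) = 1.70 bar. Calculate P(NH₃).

P(NH₃) = 0.0624 bar

(NH₄HS is a pure solid — omitted from K_p.)
At equilibrium, K_p = P(NH₃)·P(H₂S) = 0.106.
(P(NH₃))·(1.70) = 0.106
P(NH₃) = 0.0624 bar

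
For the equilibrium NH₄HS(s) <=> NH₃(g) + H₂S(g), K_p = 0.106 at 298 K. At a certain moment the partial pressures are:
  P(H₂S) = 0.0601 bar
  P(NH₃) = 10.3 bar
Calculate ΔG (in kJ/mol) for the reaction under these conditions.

ΔG = 4.37 kJ/mol

(NH₄HS is a pure solid — omitted from Q_p.)
Q_p = P(NH₃)·P(H₂S) = (10.3)·(0.0601) = 0.619
ΔG = RT ln(Q_p/K_p) = (8.314 J mol⁻¹ K⁻¹)(298 K) × ln(0.619/0.106)
   = (2.478 kJ/mol)(1.765) = 4.37 kJ/mol
ΔG > 0, so the forward reaction is non-spontaneous (proceeds in reverse).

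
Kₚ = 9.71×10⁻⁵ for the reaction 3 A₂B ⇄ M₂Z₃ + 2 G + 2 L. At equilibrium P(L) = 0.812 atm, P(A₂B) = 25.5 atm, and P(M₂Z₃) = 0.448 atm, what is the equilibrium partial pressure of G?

At equilibrium, Kₚ = P(M₂Z₃)·P(G)²·P(L)² / P(A₂B)³ = 9.71×10⁻⁵.
(0.448)·(P(G))²·(0.812)² / (25.5)³ = 9.71×10⁻⁵
P(G)² = 5.45 ⇒ P(G) = 2.33 atm

P(G) = 2.33 atm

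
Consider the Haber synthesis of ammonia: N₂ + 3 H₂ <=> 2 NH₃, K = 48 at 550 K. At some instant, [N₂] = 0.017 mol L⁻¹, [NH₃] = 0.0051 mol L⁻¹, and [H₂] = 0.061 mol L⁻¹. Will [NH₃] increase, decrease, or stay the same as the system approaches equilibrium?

increase

Q = [NH₃]² / ([N₂]·[H₂]³) = (0.0051)² / ((0.017)·(0.061)³) = 6.7
Q = 6.7 < K = 48: net forward reaction.
NH₃ is a product, so it increases.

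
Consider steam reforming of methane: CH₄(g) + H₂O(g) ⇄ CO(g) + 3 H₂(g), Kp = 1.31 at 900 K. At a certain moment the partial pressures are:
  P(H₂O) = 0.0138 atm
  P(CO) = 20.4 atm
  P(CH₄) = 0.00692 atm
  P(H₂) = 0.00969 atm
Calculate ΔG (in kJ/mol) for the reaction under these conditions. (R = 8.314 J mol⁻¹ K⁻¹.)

ΔG = -14.3 kJ/mol

Qp = P(CO)·P(H₂)³ / (P(CH₄)·P(H₂O)) = (20.4)·(0.00969)³ / ((0.00692)·(0.0138)) = 0.194
ΔG = RT ln(Qp/Kp) = (8.314 J mol⁻¹ K⁻¹)(900 K) × ln(0.194/1.31)
   = (7.483 kJ/mol)(-1.910) = -14.3 kJ/mol
ΔG < 0, so the forward reaction is spontaneous (proceeds forward).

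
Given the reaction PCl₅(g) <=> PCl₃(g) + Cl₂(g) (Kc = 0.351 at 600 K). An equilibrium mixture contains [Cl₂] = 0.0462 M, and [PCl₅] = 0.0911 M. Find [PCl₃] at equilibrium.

At equilibrium, Kc = [PCl₃]·[Cl₂] / [PCl₅] = 0.351.
([PCl₃])·(0.0462) / (0.0911) = 0.351
[PCl₃] = 0.692 M

[PCl₃] = 0.692 M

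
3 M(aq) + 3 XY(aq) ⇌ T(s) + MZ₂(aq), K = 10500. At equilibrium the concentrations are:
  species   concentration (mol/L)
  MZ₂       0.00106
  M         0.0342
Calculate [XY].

[XY] = 0.136 mol/L

(T is a pure solid — omitted from K.)
At equilibrium, K = [MZ₂] / ([M]³·[XY]³) = 10500.
(0.00106) / ((0.0342)³·([XY])³) = 10500
[XY]³ = 0.00252 ⇒ [XY] = 0.136 mol/L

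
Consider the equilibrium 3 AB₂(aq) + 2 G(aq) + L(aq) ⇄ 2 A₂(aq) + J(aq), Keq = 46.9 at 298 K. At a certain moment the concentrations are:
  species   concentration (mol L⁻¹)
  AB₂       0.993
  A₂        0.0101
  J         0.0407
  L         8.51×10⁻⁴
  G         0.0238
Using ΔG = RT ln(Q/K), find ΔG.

ΔG = -4.15 kJ/mol

Q = [A₂]²·[J] / ([AB₂]³·[G]²·[L]) = (0.0101)²·(0.0407) / ((0.993)³·(0.0238)²·(8.51×10⁻⁴)) = 8.80
ΔG = RT ln(Q/Keq) = (8.314 J mol⁻¹ K⁻¹)(298 K) × ln(8.80/46.9)
   = (2.478 kJ/mol)(-1.673) = -4.15 kJ/mol
ΔG < 0, so the forward reaction is spontaneous (proceeds forward).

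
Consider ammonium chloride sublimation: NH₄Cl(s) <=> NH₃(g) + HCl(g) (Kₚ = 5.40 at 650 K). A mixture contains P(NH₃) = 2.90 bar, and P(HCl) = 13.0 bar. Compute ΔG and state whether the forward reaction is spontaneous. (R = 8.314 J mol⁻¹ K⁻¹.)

ΔG = 10.5 kJ/mol; the forward reaction is non-spontaneous

(NH₄Cl is a pure solid — omitted from Qₚ.)
Qₚ = P(NH₃)·P(HCl) = (2.90)·(13.0) = 37.7
ΔG = RT ln(Qₚ/Kₚ) = (8.314 J mol⁻¹ K⁻¹)(650 K) × ln(37.7/5.40)
   = (5.404 kJ/mol)(1.943) = 10.5 kJ/mol
ΔG > 0, so the forward reaction is non-spontaneous (proceeds in reverse).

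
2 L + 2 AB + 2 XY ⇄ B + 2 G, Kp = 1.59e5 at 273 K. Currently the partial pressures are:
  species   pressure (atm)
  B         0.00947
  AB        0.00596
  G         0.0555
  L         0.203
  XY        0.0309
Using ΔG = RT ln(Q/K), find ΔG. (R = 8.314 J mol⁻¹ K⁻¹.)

Qp = P(B)·P(G)² / (P(L)²·P(AB)²·P(XY)²) = (0.00947)·(0.0555)² / ((0.203)²·(0.00596)²·(0.0309)²) = 20900
ΔG = RT ln(Qp/Kp) = (8.314 J mol⁻¹ K⁻¹)(273 K) × ln(20900/1.59e5)
   = (2.270 kJ/mol)(-2.029) = -4.61 kJ/mol
ΔG < 0, so the forward reaction is spontaneous (proceeds forward).

ΔG = -4.61 kJ/mol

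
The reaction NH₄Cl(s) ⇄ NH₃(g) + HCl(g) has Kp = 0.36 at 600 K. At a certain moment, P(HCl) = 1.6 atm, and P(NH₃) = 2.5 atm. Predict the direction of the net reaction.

in the reverse direction

(NH₄Cl is a pure solid — omitted from Qp.)
Qp = P(NH₃)·P(HCl) = (2.5)·(1.6) = 4.0
Qp = 4.0 > Kp = 0.36, so the reverse reaction proceeds.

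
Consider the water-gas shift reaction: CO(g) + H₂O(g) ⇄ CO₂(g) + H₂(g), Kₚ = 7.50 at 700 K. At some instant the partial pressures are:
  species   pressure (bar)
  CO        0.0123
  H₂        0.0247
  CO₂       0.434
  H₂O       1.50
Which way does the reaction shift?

in the forward direction

Qₚ = P(CO₂)·P(H₂) / (P(CO)·P(H₂O)) = (0.434)·(0.0247) / ((0.0123)·(1.50)) = 0.581
Qₚ = 0.581 < Kₚ = 7.50, so the forward reaction proceeds.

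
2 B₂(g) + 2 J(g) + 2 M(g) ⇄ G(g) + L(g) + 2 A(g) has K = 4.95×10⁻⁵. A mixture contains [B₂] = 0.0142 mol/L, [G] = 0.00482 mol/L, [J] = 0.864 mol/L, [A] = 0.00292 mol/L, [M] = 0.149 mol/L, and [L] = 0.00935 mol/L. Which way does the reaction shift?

to the left

Q = [G]·[L]·[A]² / ([B₂]²·[J]²·[M]²) = (0.00482)·(0.00935)·(0.00292)² / ((0.0142)²·(0.864)²·(0.149)²) = 1.15×10⁻⁴
Q = 1.15×10⁻⁴ > K = 4.95×10⁻⁵, so the reverse reaction proceeds.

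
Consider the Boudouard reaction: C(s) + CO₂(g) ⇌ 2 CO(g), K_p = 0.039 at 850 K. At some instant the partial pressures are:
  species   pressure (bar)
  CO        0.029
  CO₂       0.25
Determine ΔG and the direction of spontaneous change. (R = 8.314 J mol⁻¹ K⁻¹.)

ΔG = -17.3 kJ/mol; the forward reaction is spontaneous

(C is a pure solid — omitted from Q_p.)
Q_p = P(CO)² / P(CO₂) = (0.029)² / (0.25) = 0.00336
ΔG = RT ln(Q_p/K_p) = (8.314 J mol⁻¹ K⁻¹)(850 K) × ln(0.00336/0.039)
   = (7.067 kJ/mol)(-2.452) = -17.3 kJ/mol
ΔG < 0, so the forward reaction is spontaneous (proceeds forward).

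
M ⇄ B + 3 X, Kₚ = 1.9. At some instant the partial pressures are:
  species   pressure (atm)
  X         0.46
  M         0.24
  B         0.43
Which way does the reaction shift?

Qₚ = P(B)·P(X)³ / P(M) = (0.43)·(0.46)³ / (0.24) = 0.17
Qₚ = 0.17 < Kₚ = 1.9, so the forward reaction proceeds.

to the right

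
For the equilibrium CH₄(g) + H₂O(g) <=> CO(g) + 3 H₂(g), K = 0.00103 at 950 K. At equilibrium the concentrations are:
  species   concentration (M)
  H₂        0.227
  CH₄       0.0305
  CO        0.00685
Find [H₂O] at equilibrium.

At equilibrium, K = [CO]·[H₂]³ / ([CH₄]·[H₂O]) = 0.00103.
(0.00685)·(0.227)³ / ((0.0305)·([H₂O])) = 0.00103
[H₂O] = 2.55 M

[H₂O] = 2.55 M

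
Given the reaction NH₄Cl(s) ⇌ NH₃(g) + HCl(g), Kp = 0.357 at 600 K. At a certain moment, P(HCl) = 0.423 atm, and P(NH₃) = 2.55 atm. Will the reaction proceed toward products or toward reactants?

(NH₄Cl is a pure solid — omitted from Qp.)
Qp = P(NH₃)·P(HCl) = (2.55)·(0.423) = 1.08
Qp = 1.08 > Kp = 0.357, so the reverse reaction proceeds.

reverse (toward reactants)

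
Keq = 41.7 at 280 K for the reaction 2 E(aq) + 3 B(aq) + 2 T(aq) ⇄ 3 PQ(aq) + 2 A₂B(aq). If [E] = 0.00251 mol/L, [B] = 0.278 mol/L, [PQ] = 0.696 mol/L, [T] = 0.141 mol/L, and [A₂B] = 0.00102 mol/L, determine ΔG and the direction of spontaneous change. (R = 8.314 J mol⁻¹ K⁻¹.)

ΔG = 2.65 kJ/mol; the forward reaction is non-spontaneous

Q = [PQ]³·[A₂B]² / ([E]²·[B]³·[T]²) = (0.696)³·(0.00102)² / ((0.00251)²·(0.278)³·(0.141)²) = 130
ΔG = RT ln(Q/Keq) = (8.314 J mol⁻¹ K⁻¹)(280 K) × ln(130/41.7)
   = (2.328 kJ/mol)(1.137) = 2.65 kJ/mol
ΔG > 0, so the forward reaction is non-spontaneous (proceeds in reverse).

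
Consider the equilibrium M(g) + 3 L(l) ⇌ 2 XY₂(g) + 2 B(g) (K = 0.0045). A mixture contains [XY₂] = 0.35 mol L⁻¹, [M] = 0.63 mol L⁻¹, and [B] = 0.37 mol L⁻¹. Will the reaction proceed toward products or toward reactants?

(L is a pure liquid — omitted from Q.)
Q = [XY₂]²·[B]² / [M] = (0.35)²·(0.37)² / (0.63) = 0.027
Q = 0.027 > K = 0.0045, so the reverse reaction proceeds.

reverse (toward reactants)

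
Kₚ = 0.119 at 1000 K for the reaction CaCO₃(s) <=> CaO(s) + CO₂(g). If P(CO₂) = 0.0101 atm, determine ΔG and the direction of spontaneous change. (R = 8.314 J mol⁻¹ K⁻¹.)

ΔG = -20.5 kJ/mol; the forward reaction is spontaneous

(CaCO₃, CaO are pure solids — omitted from Qₚ.)
Qₚ = P(CO₂) = 0.0101
ΔG = RT ln(Qₚ/Kₚ) = (8.314 J mol⁻¹ K⁻¹)(1000 K) × ln(0.0101/0.119)
   = (8.314 kJ/mol)(-2.467) = -20.5 kJ/mol
ΔG < 0, so the forward reaction is spontaneous (proceeds forward).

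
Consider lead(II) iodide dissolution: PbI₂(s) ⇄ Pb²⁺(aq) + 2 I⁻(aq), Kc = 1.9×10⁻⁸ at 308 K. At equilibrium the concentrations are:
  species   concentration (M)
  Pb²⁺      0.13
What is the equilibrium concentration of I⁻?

[I⁻] = 3.8×10⁻⁴ M

(PbI₂ is a pure solid — omitted from Kc.)
At equilibrium, Kc = [Pb²⁺]·[I⁻]² = 1.9×10⁻⁸.
(0.13)·([I⁻])² = 1.9×10⁻⁸
[I⁻]² = 1.46×10⁻⁷ ⇒ [I⁻] = 3.8×10⁻⁴ M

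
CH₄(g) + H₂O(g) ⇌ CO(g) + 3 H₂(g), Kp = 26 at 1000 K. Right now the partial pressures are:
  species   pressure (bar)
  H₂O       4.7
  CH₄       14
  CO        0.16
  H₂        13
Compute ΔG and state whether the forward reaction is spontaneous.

ΔG = -13.2 kJ/mol; the forward reaction is spontaneous

Qp = P(CO)·P(H₂)³ / (P(CH₄)·P(H₂O)) = (0.16)·(13)³ / ((14)·(4.7)) = 5.34
ΔG = RT ln(Qp/Kp) = (8.314 J mol⁻¹ K⁻¹)(1000 K) × ln(5.34/26)
   = (8.314 kJ/mol)(-1.583) = -13.2 kJ/mol
ΔG < 0, so the forward reaction is spontaneous (proceeds forward).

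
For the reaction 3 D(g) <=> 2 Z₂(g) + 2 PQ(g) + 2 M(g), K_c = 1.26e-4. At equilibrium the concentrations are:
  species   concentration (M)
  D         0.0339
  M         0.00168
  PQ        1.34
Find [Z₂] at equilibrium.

At equilibrium, K_c = [Z₂]²·[PQ]²·[M]² / [D]³ = 1.26e-4.
([Z₂])²·(1.34)²·(0.00168)² / (0.0339)³ = 1.26e-4
[Z₂]² = 9.69e-4 ⇒ [Z₂] = 0.0311 M

[Z₂] = 0.0311 M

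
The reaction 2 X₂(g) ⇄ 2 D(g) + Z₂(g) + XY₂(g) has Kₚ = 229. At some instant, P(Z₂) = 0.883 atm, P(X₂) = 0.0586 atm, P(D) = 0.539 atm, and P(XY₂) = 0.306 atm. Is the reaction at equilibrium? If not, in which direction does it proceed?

toward products

Qₚ = P(D)²·P(Z₂)·P(XY₂) / P(X₂)² = (0.539)²·(0.883)·(0.306) / (0.0586)² = 22.9
Qₚ = 22.9 < Kₚ = 229, so the forward reaction proceeds.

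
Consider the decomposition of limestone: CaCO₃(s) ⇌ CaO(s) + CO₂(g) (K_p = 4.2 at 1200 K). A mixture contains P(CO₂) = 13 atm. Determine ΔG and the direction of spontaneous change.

ΔG = 11.3 kJ/mol; the forward reaction is non-spontaneous

(CaCO₃, CaO are pure solids — omitted from Q_p.)
Q_p = P(CO₂) = 13.0
ΔG = RT ln(Q_p/K_p) = (8.314 J mol⁻¹ K⁻¹)(1200 K) × ln(13.0/4.2)
   = (9.977 kJ/mol)(1.130) = 11.3 kJ/mol
ΔG > 0, so the forward reaction is non-spontaneous (proceeds in reverse).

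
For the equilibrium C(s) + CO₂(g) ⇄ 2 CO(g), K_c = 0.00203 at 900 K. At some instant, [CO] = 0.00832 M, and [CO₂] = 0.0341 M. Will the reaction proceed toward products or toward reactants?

at equilibrium

(C is a pure solid — omitted from Q_c.)
Q_c = [CO]² / [CO₂] = (0.00832)² / (0.0341) = 0.00203
Q_c = 0.00203 = K_c, so the system is already at equilibrium.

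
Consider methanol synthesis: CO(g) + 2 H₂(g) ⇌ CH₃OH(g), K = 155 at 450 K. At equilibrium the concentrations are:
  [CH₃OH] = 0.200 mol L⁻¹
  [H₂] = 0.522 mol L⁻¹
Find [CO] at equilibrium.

[CO] = 0.00474 mol L⁻¹

At equilibrium, K = [CH₃OH] / ([CO]·[H₂]²) = 155.
(0.200) / (([CO])·(0.522)²) = 155
[CO] = 0.00474 mol L⁻¹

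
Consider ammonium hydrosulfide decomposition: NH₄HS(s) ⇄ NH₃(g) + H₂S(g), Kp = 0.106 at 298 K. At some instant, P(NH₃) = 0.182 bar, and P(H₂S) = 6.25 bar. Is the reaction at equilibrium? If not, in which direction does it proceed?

reverse (toward reactants)

(NH₄HS is a pure solid — omitted from Qp.)
Qp = P(NH₃)·P(H₂S) = (0.182)·(6.25) = 1.14
Qp = 1.14 > Kp = 0.106, so the reverse reaction proceeds.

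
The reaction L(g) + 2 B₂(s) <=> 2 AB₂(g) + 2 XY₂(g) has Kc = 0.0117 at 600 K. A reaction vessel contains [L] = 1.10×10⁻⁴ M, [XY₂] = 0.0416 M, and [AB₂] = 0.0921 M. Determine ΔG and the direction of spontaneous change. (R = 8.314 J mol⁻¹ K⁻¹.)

(B₂ is a pure solid — omitted from Qc.)
Qc = [AB₂]²·[XY₂]² / [L] = (0.0921)²·(0.0416)² / (1.10×10⁻⁴) = 0.133
ΔG = RT ln(Qc/Kc) = (8.314 J mol⁻¹ K⁻¹)(600 K) × ln(0.133/0.0117)
   = (4.988 kJ/mol)(2.431) = 12.1 kJ/mol
ΔG > 0, so the forward reaction is non-spontaneous (proceeds in reverse).

ΔG = 12.1 kJ/mol; the forward reaction is non-spontaneous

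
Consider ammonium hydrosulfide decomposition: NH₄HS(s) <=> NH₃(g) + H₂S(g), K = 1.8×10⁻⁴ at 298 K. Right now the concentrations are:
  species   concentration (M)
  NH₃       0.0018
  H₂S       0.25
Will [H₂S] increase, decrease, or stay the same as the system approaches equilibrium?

decrease

(NH₄HS is a pure solid — omitted from Q.)
Q = [NH₃]·[H₂S] = (0.0018)·(0.25) = 4.5×10⁻⁴
Q = 4.5×10⁻⁴ > K = 1.8×10⁻⁴: net reverse reaction.
H₂S is a product, so it decreases.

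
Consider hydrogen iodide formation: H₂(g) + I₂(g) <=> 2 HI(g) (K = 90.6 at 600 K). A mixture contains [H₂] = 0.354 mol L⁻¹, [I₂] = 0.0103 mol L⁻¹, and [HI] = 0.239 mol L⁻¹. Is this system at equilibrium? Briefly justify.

no; Q < K, reaction proceeds forward

Q = [HI]² / ([H₂]·[I₂]) = (0.239)² / ((0.354)·(0.0103)) = 15.7
Q = 15.7 < K = 90.6: net forward reaction.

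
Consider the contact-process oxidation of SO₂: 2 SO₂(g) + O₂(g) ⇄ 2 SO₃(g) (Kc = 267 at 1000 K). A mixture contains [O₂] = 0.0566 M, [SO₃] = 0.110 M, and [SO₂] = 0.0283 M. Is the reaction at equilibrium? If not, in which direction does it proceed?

no net change (already at equilibrium)

Qc = [SO₃]² / ([SO₂]²·[O₂]) = (0.110)² / ((0.0283)²·(0.0566)) = 267
Qc = 267 = Kc, so the system is already at equilibrium.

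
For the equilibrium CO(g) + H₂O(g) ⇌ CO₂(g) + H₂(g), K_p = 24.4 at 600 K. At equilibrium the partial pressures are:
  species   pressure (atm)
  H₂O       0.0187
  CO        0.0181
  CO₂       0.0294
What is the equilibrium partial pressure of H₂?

At equilibrium, K_p = P(CO₂)·P(H₂) / (P(CO)·P(H₂O)) = 24.4.
(0.0294)·(P(H₂)) / ((0.0181)·(0.0187)) = 24.4
P(H₂) = 0.281 atm

P(H₂) = 0.281 atm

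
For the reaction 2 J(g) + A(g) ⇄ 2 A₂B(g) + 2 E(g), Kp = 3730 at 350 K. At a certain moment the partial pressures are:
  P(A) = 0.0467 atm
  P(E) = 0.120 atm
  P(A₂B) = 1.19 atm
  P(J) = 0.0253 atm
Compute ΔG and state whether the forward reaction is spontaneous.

Qp = P(A₂B)²·P(E)² / (P(J)²·P(A)) = (1.19)²·(0.120)² / ((0.0253)²·(0.0467)) = 682
ΔG = RT ln(Qp/Kp) = (8.314 J mol⁻¹ K⁻¹)(350 K) × ln(682/3730)
   = (2.910 kJ/mol)(-1.699) = -4.94 kJ/mol
ΔG < 0, so the forward reaction is spontaneous (proceeds forward).

ΔG = -4.94 kJ/mol; the forward reaction is spontaneous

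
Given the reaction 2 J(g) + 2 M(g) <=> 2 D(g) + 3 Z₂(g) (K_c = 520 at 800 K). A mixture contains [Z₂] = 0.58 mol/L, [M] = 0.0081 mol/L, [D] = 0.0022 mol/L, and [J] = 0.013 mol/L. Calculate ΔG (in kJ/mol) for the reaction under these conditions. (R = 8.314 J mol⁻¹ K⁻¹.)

Q_c = [D]²·[Z₂]³ / ([J]²·[M]²) = (0.0022)²·(0.58)³ / ((0.013)²·(0.0081)²) = 85.2
ΔG = RT ln(Q_c/K_c) = (8.314 J mol⁻¹ K⁻¹)(800 K) × ln(85.2/520)
   = (6.651 kJ/mol)(-1.809) = -12.0 kJ/mol
ΔG < 0, so the forward reaction is spontaneous (proceeds forward).

ΔG = -12.0 kJ/mol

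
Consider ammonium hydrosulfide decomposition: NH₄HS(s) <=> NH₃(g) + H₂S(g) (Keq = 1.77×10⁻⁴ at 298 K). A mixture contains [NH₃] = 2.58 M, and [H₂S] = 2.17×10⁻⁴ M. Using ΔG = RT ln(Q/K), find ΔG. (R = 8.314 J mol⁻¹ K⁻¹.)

ΔG = 2.85 kJ/mol

(NH₄HS is a pure solid — omitted from Q.)
Q = [NH₃]·[H₂S] = (2.58)·(2.17×10⁻⁴) = 5.60×10⁻⁴
ΔG = RT ln(Q/Keq) = (8.314 J mol⁻¹ K⁻¹)(298 K) × ln(5.60×10⁻⁴/1.77×10⁻⁴)
   = (2.478 kJ/mol)(1.152) = 2.85 kJ/mol
ΔG > 0, so the forward reaction is non-spontaneous (proceeds in reverse).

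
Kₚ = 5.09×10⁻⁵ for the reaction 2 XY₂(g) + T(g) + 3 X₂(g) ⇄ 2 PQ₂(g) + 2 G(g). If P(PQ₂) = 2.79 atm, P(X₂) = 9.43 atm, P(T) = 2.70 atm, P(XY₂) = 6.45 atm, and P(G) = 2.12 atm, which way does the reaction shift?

reverse (toward reactants)

Qₚ = P(PQ₂)²·P(G)² / (P(XY₂)²·P(T)·P(X₂)³) = (2.79)²·(2.12)² / ((6.45)²·(2.70)·(9.43)³) = 3.71×10⁻⁴
Qₚ = 3.71×10⁻⁴ > Kₚ = 5.09×10⁻⁵, so the reverse reaction proceeds.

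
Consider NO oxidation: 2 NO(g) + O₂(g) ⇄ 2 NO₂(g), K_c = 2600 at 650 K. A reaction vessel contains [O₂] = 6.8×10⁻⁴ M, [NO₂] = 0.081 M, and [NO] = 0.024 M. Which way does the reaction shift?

toward reactants

Q_c = [NO₂]² / ([NO]²·[O₂]) = (0.081)² / ((0.024)²·(6.8×10⁻⁴)) = 17000
Q_c = 17000 > K_c = 2600, so the reverse reaction proceeds.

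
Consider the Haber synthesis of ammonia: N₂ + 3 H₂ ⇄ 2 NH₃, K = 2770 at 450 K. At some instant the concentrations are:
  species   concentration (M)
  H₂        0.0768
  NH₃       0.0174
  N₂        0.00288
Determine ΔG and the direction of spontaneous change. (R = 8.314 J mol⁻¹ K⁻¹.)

ΔG = -9.28 kJ/mol; the forward reaction is spontaneous

Q = [NH₃]² / ([N₂]·[H₂]³) = (0.0174)² / ((0.00288)·(0.0768)³) = 232
ΔG = RT ln(Q/K) = (8.314 J mol⁻¹ K⁻¹)(450 K) × ln(232/2770)
   = (3.741 kJ/mol)(-2.480) = -9.28 kJ/mol
ΔG < 0, so the forward reaction is spontaneous (proceeds forward).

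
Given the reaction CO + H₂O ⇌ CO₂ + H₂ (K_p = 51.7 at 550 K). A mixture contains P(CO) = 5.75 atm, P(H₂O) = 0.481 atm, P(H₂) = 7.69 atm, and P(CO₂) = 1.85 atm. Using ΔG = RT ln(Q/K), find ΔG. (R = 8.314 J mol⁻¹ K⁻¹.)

Q_p = P(CO₂)·P(H₂) / (P(CO)·P(H₂O)) = (1.85)·(7.69) / ((5.75)·(0.481)) = 5.14
ΔG = RT ln(Q_p/K_p) = (8.314 J mol⁻¹ K⁻¹)(550 K) × ln(5.14/51.7)
   = (4.573 kJ/mol)(-2.308) = -10.6 kJ/mol
ΔG < 0, so the forward reaction is spontaneous (proceeds forward).

ΔG = -10.6 kJ/mol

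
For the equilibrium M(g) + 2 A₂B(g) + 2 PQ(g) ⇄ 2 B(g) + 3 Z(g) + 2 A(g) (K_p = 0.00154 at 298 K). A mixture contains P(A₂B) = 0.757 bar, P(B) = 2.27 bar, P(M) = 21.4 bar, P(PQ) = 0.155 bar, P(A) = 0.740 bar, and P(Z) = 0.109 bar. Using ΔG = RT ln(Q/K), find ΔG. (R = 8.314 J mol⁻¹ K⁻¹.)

ΔG = 5.17 kJ/mol

Q_p = P(B)²·P(Z)³·P(A)² / (P(M)·P(A₂B)²·P(PQ)²) = (2.27)²·(0.109)³·(0.740)² / ((21.4)·(0.757)²·(0.155)²) = 0.0124
ΔG = RT ln(Q_p/K_p) = (8.314 J mol⁻¹ K⁻¹)(298 K) × ln(0.0124/0.00154)
   = (2.478 kJ/mol)(2.086) = 5.17 kJ/mol
ΔG > 0, so the forward reaction is non-spontaneous (proceeds in reverse).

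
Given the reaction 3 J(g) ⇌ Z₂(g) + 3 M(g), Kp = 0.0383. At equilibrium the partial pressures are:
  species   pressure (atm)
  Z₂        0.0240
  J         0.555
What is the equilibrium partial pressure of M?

P(M) = 0.649 atm

At equilibrium, Kp = P(Z₂)·P(M)³ / P(J)³ = 0.0383.
(0.0240)·(P(M))³ / (0.555)³ = 0.0383
P(M)³ = 0.273 ⇒ P(M) = 0.649 atm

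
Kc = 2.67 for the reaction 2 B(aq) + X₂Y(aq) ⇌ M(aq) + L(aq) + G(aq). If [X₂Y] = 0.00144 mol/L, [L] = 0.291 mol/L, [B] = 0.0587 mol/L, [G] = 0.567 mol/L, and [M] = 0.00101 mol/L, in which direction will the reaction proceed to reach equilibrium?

reverse (toward reactants)

Qc = [M]·[L]·[G] / ([B]²·[X₂Y]) = (0.00101)·(0.291)·(0.567) / ((0.0587)²·(0.00144)) = 33.6
Qc = 33.6 > Kc = 2.67, so the reverse reaction proceeds.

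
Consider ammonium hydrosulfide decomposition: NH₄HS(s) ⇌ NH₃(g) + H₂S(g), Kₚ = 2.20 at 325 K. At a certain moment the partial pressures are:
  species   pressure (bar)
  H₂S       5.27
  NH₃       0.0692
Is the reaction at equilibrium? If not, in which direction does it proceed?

forward (toward products)

(NH₄HS is a pure solid — omitted from Qₚ.)
Qₚ = P(NH₃)·P(H₂S) = (0.0692)·(5.27) = 0.365
Qₚ = 0.365 < Kₚ = 2.20, so the forward reaction proceeds.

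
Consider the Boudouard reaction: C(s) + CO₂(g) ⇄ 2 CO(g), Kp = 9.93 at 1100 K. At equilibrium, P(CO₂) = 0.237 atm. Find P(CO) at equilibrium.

P(CO) = 1.53 atm

(C is a pure solid — omitted from Kp.)
At equilibrium, Kp = P(CO)² / P(CO₂) = 9.93.
(P(CO))² / (0.237) = 9.93
P(CO)² = 2.35 ⇒ P(CO) = 1.53 atm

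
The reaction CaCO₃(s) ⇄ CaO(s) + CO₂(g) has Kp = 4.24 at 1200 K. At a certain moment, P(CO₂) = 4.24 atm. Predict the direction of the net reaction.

(CaCO₃, CaO are pure solids — omitted from Qp.)
Qp = P(CO₂) = 4.24
Qp = 4.24 = Kp, so the system is already at equilibrium.

no net change (already at equilibrium)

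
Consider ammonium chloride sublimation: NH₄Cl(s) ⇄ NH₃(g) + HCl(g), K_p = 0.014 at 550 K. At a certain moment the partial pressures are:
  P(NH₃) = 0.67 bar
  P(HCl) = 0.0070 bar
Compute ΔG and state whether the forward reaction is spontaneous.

ΔG = -5.00 kJ/mol; the forward reaction is spontaneous

(NH₄Cl is a pure solid — omitted from Q_p.)
Q_p = P(NH₃)·P(HCl) = (0.67)·(0.0070) = 0.00469
ΔG = RT ln(Q_p/K_p) = (8.314 J mol⁻¹ K⁻¹)(550 K) × ln(0.00469/0.014)
   = (4.573 kJ/mol)(-1.094) = -5.00 kJ/mol
ΔG < 0, so the forward reaction is spontaneous (proceeds forward).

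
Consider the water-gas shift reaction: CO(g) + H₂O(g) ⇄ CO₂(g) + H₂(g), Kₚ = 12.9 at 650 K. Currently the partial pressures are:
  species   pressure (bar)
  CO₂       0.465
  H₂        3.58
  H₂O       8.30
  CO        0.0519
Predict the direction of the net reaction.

Qₚ = P(CO₂)·P(H₂) / (P(CO)·P(H₂O)) = (0.465)·(3.58) / ((0.0519)·(8.30)) = 3.86
Qₚ = 3.86 < Kₚ = 12.9, so the forward reaction proceeds.

to the right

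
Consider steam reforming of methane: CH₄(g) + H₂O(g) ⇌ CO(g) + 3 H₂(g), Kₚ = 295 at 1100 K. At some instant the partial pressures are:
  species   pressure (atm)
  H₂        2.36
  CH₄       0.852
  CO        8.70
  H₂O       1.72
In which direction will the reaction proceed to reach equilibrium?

toward products

Qₚ = P(CO)·P(H₂)³ / (P(CH₄)·P(H₂O)) = (8.70)·(2.36)³ / ((0.852)·(1.72)) = 78.0
Qₚ = 78.0 < Kₚ = 295, so the forward reaction proceeds.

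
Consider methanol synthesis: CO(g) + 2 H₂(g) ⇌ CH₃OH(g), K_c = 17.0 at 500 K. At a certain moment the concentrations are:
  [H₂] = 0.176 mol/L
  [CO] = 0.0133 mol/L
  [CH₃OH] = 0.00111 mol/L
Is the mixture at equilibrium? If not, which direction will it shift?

Q_c = [CH₃OH] / ([CO]·[H₂]²) = (0.00111) / ((0.0133)·(0.176)²) = 2.69
Q_c = 2.69 < K_c = 17.0: net forward reaction.

no; Q < K, reaction proceeds forward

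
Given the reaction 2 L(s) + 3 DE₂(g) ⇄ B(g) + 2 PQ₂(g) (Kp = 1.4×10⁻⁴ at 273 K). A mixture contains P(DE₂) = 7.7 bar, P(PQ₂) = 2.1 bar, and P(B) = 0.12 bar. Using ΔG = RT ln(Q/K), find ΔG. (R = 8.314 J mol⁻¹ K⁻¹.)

(L is a pure solid — omitted from Qp.)
Qp = P(B)·P(PQ₂)² / P(DE₂)³ = (0.12)·(2.1)² / (7.7)³ = 0.00116
ΔG = RT ln(Qp/Kp) = (8.314 J mol⁻¹ K⁻¹)(273 K) × ln(0.00116/1.4×10⁻⁴)
   = (2.270 kJ/mol)(2.115) = 4.80 kJ/mol
ΔG > 0, so the forward reaction is non-spontaneous (proceeds in reverse).

ΔG = 4.80 kJ/mol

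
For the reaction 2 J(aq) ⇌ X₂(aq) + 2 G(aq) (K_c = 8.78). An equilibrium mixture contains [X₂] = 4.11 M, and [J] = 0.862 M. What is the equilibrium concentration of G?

[G] = 1.26 M

At equilibrium, K_c = [X₂]·[G]² / [J]² = 8.78.
(4.11)·([G])² / (0.862)² = 8.78
[G]² = 1.59 ⇒ [G] = 1.26 M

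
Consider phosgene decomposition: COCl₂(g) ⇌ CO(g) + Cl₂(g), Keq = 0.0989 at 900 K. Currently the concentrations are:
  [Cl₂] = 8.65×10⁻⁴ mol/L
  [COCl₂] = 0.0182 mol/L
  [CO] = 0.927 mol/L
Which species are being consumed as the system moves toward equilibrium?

COCl₂ (reactants)

Q = [CO]·[Cl₂] / [COCl₂] = (0.927)·(8.65×10⁻⁴) / (0.0182) = 0.0441
Q = 0.0441 < Keq = 0.0989: net forward reaction.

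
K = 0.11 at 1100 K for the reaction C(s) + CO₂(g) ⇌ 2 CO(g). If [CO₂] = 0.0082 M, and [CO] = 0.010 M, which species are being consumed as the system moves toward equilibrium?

(C is a pure solid — omitted from Q.)
Q = [CO]² / [CO₂] = (0.010)² / (0.0082) = 0.012
Q = 0.012 < K = 0.11: net forward reaction.

C, CO₂ (reactants)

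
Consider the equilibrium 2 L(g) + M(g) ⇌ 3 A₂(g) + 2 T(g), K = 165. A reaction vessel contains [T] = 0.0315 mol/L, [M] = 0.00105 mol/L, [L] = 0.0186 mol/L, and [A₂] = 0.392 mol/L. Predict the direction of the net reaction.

Q = [A₂]³·[T]² / ([L]²·[M]) = (0.392)³·(0.0315)² / ((0.0186)²·(0.00105)) = 165
Q = 165 = K, so the system is already at equilibrium.

no net change (already at equilibrium)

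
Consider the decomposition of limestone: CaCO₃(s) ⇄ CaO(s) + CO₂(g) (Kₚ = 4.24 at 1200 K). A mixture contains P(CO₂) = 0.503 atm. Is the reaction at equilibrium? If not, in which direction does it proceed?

(CaCO₃, CaO are pure solids — omitted from Qₚ.)
Qₚ = P(CO₂) = 0.503
Qₚ = 0.503 < Kₚ = 4.24, so the forward reaction proceeds.

toward products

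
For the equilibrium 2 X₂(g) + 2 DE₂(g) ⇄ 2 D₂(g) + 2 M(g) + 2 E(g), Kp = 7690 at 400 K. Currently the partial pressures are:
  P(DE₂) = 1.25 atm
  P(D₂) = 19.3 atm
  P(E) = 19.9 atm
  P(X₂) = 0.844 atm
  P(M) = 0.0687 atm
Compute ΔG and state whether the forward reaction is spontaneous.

Qp = P(D₂)²·P(M)²·P(E)² / (P(X₂)²·P(DE₂)²) = (19.3)²·(0.0687)²·(19.9)² / ((0.844)²·(1.25)²) = 626
ΔG = RT ln(Qp/Kp) = (8.314 J mol⁻¹ K⁻¹)(400 K) × ln(626/7690)
   = (3.326 kJ/mol)(-2.508) = -8.34 kJ/mol
ΔG < 0, so the forward reaction is spontaneous (proceeds forward).

ΔG = -8.34 kJ/mol; the forward reaction is spontaneous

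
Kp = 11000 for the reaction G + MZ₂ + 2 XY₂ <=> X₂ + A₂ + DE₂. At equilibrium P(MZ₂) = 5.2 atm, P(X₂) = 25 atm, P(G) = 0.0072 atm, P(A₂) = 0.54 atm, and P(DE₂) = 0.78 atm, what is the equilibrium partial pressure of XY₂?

P(XY₂) = 0.16 atm

At equilibrium, Kp = P(X₂)·P(A₂)·P(DE₂) / (P(G)·P(MZ₂)·P(XY₂)²) = 11000.
(25)·(0.54)·(0.78) / ((0.0072)·(5.2)·(P(XY₂))²) = 11000
P(XY₂)² = 0.0256 ⇒ P(XY₂) = 0.16 atm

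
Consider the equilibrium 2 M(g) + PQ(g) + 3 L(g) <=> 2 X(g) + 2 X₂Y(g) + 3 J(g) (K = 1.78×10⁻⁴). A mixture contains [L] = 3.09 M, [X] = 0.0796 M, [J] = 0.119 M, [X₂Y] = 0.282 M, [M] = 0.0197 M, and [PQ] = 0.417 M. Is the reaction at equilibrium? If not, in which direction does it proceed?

neither direction; the system is at equilibrium

Q = [X]²·[X₂Y]²·[J]³ / ([M]²·[PQ]·[L]³) = (0.0796)²·(0.282)²·(0.119)³ / ((0.0197)²·(0.417)·(3.09)³) = 1.78×10⁻⁴
Q = 1.78×10⁻⁴ = K, so the system is already at equilibrium.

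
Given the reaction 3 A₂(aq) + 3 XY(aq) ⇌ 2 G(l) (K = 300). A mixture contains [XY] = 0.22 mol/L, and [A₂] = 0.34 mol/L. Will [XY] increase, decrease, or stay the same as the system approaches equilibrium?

(G is a pure liquid — omitted from Q.)
Q = 1 / ([A₂]³·[XY]³) = 1 / ((0.34)³·(0.22)³) = 2400
Q = 2400 > K = 300: net reverse reaction.
XY is a reactant, so it increases.

increase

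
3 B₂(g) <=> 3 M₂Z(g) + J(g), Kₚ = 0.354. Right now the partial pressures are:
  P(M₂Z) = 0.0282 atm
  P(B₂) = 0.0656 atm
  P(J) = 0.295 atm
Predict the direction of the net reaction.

Qₚ = P(M₂Z)³·P(J) / P(B₂)³ = (0.0282)³·(0.295) / (0.0656)³ = 0.0234
Qₚ = 0.0234 < Kₚ = 0.354, so the forward reaction proceeds.

in the forward direction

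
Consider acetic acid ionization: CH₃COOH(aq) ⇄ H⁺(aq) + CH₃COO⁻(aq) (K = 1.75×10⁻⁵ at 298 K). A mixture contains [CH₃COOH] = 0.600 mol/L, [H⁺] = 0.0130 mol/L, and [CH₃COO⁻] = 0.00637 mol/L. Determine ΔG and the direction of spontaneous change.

Q = [H⁺]·[CH₃COO⁻] / [CH₃COOH] = (0.0130)·(0.00637) / (0.600) = 1.38×10⁻⁴
ΔG = RT ln(Q/K) = (8.314 J mol⁻¹ K⁻¹)(298 K) × ln(1.38×10⁻⁴/1.75×10⁻⁵)
   = (2.478 kJ/mol)(2.065) = 5.12 kJ/mol
ΔG > 0, so the forward reaction is non-spontaneous (proceeds in reverse).

ΔG = 5.12 kJ/mol; the forward reaction is non-spontaneous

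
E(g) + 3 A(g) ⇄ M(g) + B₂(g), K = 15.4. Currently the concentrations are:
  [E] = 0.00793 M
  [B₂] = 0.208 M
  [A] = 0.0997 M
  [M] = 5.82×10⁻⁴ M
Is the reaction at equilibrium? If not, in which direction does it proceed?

no net change (already at equilibrium)

Q = [M]·[B₂] / ([E]·[A]³) = (5.82×10⁻⁴)·(0.208) / ((0.00793)·(0.0997)³) = 15.4
Q = 15.4 = K, so the system is already at equilibrium.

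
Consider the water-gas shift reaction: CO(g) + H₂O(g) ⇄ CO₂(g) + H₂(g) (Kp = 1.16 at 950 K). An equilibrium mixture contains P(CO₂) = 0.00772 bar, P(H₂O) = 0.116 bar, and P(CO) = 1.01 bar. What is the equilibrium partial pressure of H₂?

P(H₂) = 17.6 bar

At equilibrium, Kp = P(CO₂)·P(H₂) / (P(CO)·P(H₂O)) = 1.16.
(0.00772)·(P(H₂)) / ((1.01)·(0.116)) = 1.16
P(H₂) = 17.6 bar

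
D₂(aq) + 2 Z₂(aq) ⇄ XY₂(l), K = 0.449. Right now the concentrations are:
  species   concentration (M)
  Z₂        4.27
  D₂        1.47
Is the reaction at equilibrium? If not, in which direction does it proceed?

forward (toward products)

(XY₂ is a pure liquid — omitted from Q.)
Q = 1 / ([D₂]·[Z₂]²) = 1 / ((1.47)·(4.27)²) = 0.0373
Q = 0.0373 < K = 0.449, so the forward reaction proceeds.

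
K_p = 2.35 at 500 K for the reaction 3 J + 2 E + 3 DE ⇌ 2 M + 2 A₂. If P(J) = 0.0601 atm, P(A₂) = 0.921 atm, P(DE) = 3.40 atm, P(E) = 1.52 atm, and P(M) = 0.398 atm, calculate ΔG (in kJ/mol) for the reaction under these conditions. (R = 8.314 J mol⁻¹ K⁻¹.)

Q_p = P(M)²·P(A₂)² / (P(J)³·P(E)²·P(DE)³) = (0.398)²·(0.921)² / ((0.0601)³·(1.52)²·(3.40)³) = 6.82
ΔG = RT ln(Q_p/K_p) = (8.314 J mol⁻¹ K⁻¹)(500 K) × ln(6.82/2.35)
   = (4.157 kJ/mol)(1.065) = 4.43 kJ/mol
ΔG > 0, so the forward reaction is non-spontaneous (proceeds in reverse).

ΔG = 4.43 kJ/mol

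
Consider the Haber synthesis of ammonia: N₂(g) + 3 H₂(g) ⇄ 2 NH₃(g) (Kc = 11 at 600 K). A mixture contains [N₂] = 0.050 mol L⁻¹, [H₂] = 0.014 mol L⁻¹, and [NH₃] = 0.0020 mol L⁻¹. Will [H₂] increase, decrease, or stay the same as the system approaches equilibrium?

increase

Qc = [NH₃]² / ([N₂]·[H₂]³) = (0.0020)² / ((0.050)·(0.014)³) = 29
Qc = 29 > Kc = 11: net reverse reaction.
H₂ is a reactant, so it increases.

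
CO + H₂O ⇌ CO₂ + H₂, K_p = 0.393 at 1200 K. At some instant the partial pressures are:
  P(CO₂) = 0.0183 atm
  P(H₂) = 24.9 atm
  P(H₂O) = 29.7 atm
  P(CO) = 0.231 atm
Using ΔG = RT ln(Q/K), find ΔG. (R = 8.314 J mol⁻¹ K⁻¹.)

ΔG = -17.7 kJ/mol

Q_p = P(CO₂)·P(H₂) / (P(CO)·P(H₂O)) = (0.0183)·(24.9) / ((0.231)·(29.7)) = 0.0664
ΔG = RT ln(Q_p/K_p) = (8.314 J mol⁻¹ K⁻¹)(1200 K) × ln(0.0664/0.393)
   = (9.977 kJ/mol)(-1.778) = -17.7 kJ/mol
ΔG < 0, so the forward reaction is spontaneous (proceeds forward).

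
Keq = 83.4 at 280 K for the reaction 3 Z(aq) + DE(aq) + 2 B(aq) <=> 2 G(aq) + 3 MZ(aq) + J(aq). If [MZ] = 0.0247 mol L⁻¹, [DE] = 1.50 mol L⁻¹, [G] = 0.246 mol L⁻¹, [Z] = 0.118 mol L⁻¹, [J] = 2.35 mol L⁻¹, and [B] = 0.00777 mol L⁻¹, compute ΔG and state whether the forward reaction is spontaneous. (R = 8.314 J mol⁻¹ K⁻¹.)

ΔG = -4.09 kJ/mol; the forward reaction is spontaneous

Q = [G]²·[MZ]³·[J] / ([Z]³·[DE]·[B]²) = (0.246)²·(0.0247)³·(2.35) / ((0.118)³·(1.50)·(0.00777)²) = 14.4
ΔG = RT ln(Q/Keq) = (8.314 J mol⁻¹ K⁻¹)(280 K) × ln(14.4/83.4)
   = (2.328 kJ/mol)(-1.756) = -4.09 kJ/mol
ΔG < 0, so the forward reaction is spontaneous (proceeds forward).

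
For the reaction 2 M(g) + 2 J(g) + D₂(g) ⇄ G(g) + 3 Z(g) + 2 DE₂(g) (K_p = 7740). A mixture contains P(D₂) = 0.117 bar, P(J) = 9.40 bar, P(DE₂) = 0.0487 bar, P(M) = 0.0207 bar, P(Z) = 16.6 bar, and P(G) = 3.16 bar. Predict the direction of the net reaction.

at equilibrium

Q_p = P(G)·P(Z)³·P(DE₂)² / (P(M)²·P(J)²·P(D₂)) = (3.16)·(16.6)³·(0.0487)² / ((0.0207)²·(9.40)²·(0.117)) = 7740
Q_p = 7740 = K_p, so the system is already at equilibrium.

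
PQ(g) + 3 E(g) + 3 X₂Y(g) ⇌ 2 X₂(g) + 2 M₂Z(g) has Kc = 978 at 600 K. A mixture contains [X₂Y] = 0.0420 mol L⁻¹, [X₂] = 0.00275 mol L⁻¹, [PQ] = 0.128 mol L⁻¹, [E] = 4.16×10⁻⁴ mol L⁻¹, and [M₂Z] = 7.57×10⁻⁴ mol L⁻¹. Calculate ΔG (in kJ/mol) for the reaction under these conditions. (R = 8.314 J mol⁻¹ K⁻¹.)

ΔG = 9.33 kJ/mol

Qc = [X₂]²·[M₂Z]² / ([PQ]·[E]³·[X₂Y]³) = (0.00275)²·(7.57×10⁻⁴)² / ((0.128)·(4.16×10⁻⁴)³·(0.0420)³) = 6350
ΔG = RT ln(Qc/Kc) = (8.314 J mol⁻¹ K⁻¹)(600 K) × ln(6350/978)
   = (4.988 kJ/mol)(1.871) = 9.33 kJ/mol
ΔG > 0, so the forward reaction is non-spontaneous (proceeds in reverse).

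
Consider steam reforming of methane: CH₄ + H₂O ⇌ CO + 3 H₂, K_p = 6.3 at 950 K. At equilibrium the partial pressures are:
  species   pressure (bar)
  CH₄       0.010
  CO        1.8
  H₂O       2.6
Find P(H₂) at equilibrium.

P(H₂) = 0.45 bar

At equilibrium, K_p = P(CO)·P(H₂)³ / (P(CH₄)·P(H₂O)) = 6.3.
(1.8)·(P(H₂))³ / ((0.010)·(2.6)) = 6.3
P(H₂)³ = 0.0910 ⇒ P(H₂) = 0.45 bar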